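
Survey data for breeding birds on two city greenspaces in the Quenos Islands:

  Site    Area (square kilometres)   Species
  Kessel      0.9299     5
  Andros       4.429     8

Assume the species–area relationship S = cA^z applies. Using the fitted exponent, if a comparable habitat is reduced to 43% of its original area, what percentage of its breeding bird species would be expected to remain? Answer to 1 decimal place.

77.6%

z = ln(8/5) / ln(4.429/0.9299) = 0.4700 / 1.5609 = 0.3011
S_new/S_old = (A_new/A_old)^z = 0.43^0.3011 = exp(0.3011 × -0.8440) = 0.7756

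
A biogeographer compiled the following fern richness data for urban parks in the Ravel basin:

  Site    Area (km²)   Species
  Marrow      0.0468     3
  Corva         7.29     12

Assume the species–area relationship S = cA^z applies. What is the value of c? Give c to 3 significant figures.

6.95

z = ln(S₂/S₁) / ln(A₂/A₁) = ln(12/3) / ln(7.29/0.0468) = 1.3863 / 5.0484 = 0.2746
c = S₁ / A₁^z = 3 / 0.0468^0.2746 = 3 / 0.4314 = 6.955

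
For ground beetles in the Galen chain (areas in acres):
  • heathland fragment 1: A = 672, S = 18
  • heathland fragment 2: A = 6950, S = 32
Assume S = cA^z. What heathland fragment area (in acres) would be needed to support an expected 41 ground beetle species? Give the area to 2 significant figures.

z = ln(32/18) / ln(6950/672) = 0.5754 / 2.3362 = 0.2463
c = 18 / 672^0.2463 = 18 / 4.97 = 3.622
A = (41/3.622)^(1/0.2463) ⇒ ln A = ln(11.32)/0.2463 = 9.8528
A = e^9.8528 ≈ 19012 acres

19000 acres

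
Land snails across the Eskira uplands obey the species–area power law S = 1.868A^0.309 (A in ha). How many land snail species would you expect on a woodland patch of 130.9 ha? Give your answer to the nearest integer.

8 species

S = 1.868 × 130.9^0.309
ln S = ln 1.868 + 0.309 × ln 130.9 = 0.6249 + 0.309 × 4.8744 = 2.1311
S = e^2.1311 ≈ 8.424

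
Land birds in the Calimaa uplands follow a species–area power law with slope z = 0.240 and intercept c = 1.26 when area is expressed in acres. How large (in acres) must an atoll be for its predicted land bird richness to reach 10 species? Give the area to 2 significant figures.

5600 acres

10 = 1.26 × A^0.24  ⇒  A^0.24 = 10/1.26 = 7.937
ln A = ln(7.937) / 0.24 = 2.0715 / 0.24 = 8.6311
A = e^8.6311 ≈ 5603 acres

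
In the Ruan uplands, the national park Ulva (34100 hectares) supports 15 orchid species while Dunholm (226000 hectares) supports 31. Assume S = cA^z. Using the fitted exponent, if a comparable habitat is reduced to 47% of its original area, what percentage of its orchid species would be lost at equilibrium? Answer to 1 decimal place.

25.2%

z = ln(31/15) / ln(226000/34100) = 0.7259 / 1.8912 = 0.3838
S_new/S_old = (A_new/A_old)^z = 0.47^0.3838 = exp(0.3838 × -0.7550) = 0.7484
Fraction lost = 1 − 0.7484 = 0.2516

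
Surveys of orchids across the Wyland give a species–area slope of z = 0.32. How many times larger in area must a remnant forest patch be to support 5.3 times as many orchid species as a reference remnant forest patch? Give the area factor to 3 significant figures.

(A₂/A₁)^0.32 = 5.3, so A₂/A₁ = 5.3^(1/0.32) = 5.3^3.125
ln(A₂/A₁) = ln 5.3 / 0.32 = 1.6677 / 0.32 = 5.2116
A₂/A₁ = e^5.2116 ≈ 183.4

183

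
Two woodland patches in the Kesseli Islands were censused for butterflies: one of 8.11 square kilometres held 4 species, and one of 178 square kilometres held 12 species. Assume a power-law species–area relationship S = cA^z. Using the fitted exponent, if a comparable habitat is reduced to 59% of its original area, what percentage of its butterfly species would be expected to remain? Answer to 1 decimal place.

z = ln(12/4) / ln(178/8.11) = 1.0986 / 3.0887 = 0.3557
S_new/S_old = (A_new/A_old)^z = 0.59^0.3557 = exp(0.3557 × -0.5276) = 0.8289

82.9%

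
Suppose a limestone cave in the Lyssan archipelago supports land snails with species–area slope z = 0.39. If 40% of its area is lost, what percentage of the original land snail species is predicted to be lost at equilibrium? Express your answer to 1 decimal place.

S_new/S_old = (A_new/A_old)^z = 0.6^0.39
= exp(0.39 × ln 0.6) = exp(0.39 × -0.5108) = exp(-0.1992) ≈ 0.8194
Fraction lost = 1 − 0.8194 = 0.1806

18.1%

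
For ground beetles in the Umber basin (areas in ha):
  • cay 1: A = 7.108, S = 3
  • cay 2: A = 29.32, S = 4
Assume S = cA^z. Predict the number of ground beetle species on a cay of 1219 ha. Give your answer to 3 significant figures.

z = ln(4/3) / ln(29.32/7.108) = 0.2877 / 1.4170 = 0.2030
c = 3 / 7.108^0.2030 = 3 / 1.489 = 2.015
S₃ = 2.015 × 1219^0.2030 = 2.015 × 4.232 ≈ 8.525

8.53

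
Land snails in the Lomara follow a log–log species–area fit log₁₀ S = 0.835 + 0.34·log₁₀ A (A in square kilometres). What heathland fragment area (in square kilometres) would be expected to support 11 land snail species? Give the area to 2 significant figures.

4.0 square kilometres

11 = 6.839 × A^0.34  ⇒  A^0.34 = 11/6.839 = 1.608
ln A = ln(1.608) / 0.34 = 0.4752 / 0.34 = 1.3978
A = e^1.3978 ≈ 4.046 square kilometres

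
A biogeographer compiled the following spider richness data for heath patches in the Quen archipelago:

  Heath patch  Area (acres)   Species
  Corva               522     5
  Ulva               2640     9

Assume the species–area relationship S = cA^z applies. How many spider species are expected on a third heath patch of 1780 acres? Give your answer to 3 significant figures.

7.80

z = ln(9/5) / ln(2640/522) = 0.5878 / 1.6209 = 0.3626
c = 5 / 522^0.3626 = 5 / 9.672 = 0.5169
S₃ = 0.5169 × 1780^0.3626 = 0.5169 × 15.09 ≈ 7.801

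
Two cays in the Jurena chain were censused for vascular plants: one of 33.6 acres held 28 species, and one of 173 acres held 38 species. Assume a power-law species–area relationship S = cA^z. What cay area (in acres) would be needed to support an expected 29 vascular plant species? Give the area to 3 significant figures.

z = ln(38/28) / ln(173/33.6) = 0.3054 / 1.6388 = 0.1863
c = 28 / 33.6^0.1863 = 28 / 1.925 = 14.55
A = (29/14.55)^(1/0.1863) ⇒ ln A = ln(1.994)/0.1863 = 3.7028
A = e^3.7028 ≈ 40.56 acres

40.6 acres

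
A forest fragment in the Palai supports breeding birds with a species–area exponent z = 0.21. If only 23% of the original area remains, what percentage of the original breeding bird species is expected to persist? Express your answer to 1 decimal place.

S_new/S_old = (A_new/A_old)^z = 0.23^0.21
= exp(0.21 × ln 0.23) = exp(0.21 × -1.4697) = exp(-0.3086) ≈ 0.7345

73.4%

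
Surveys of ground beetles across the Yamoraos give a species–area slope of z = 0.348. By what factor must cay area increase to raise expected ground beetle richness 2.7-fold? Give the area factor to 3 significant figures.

(A₂/A₁)^0.348 = 2.7, so A₂/A₁ = 2.7^(1/0.348) = 2.7^2.874
ln(A₂/A₁) = ln 2.7 / 0.348 = 0.9933 / 0.348 = 2.8542
A₂/A₁ = e^2.8542 ≈ 17.36

17.4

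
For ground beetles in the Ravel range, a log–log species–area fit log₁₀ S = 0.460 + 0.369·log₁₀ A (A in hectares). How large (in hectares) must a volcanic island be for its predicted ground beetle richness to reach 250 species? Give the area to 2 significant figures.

250 = 2.884 × A^0.369  ⇒  A^0.369 = 250/2.884 = 86.68
ln A = ln(86.68) / 0.369 = 4.4623 / 0.369 = 12.0929
A = e^12.0929 ≈ 178595 hectares

180000 hectares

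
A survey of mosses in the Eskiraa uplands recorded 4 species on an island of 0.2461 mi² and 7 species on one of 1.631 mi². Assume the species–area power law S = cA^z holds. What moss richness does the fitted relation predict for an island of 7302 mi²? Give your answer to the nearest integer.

84

z = ln(7/4) / ln(1.631/0.2461) = 0.5596 / 1.8912 = 0.2959
c = 4 / 0.2461^0.2959 = 4 / 0.6604 = 6.057
S₃ = 6.057 × 7302^0.2959 = 6.057 × 13.91 ≈ 84.22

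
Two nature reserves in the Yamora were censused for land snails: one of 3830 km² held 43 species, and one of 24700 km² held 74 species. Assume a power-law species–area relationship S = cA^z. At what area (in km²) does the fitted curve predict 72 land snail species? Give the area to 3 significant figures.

z = ln(74/43) / ln(24700/3830) = 0.5429 / 1.8639 = 0.2912
c = 43 / 3830^0.2912 = 43 / 11.06 = 3.889
A = (72/3.889)^(1/0.2912) ⇒ ln A = ln(18.51)/0.2912 = 10.0205
A = e^10.0205 ≈ 22482 km²

22500 km²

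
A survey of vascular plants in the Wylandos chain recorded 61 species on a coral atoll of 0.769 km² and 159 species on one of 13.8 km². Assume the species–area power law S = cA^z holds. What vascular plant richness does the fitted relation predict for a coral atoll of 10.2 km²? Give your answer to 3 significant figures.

144

z = ln(159/61) / ln(13.8/0.769) = 0.9580 / 2.8873 = 0.3318
c = 61 / 0.769^0.3318 = 61 / 0.9165 = 66.55
S₃ = 66.55 × 10.2^0.3318 = 66.55 × 2.161 ≈ 143.8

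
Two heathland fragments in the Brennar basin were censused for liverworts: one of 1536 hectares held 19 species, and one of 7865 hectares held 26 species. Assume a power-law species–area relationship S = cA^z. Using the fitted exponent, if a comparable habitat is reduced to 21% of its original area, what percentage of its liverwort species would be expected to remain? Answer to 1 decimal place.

z = ln(26/19) / ln(7865/1536) = 0.3137 / 1.6332 = 0.1920
S_new/S_old = (A_new/A_old)^z = 0.21^0.1920 = exp(0.1920 × -1.5606) = 0.741

74.1%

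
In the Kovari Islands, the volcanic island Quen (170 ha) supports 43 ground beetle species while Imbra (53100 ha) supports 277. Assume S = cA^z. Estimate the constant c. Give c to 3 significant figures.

z = ln(S₂/S₁) / ln(A₂/A₁) = ln(277/43) / ln(53100/170) = 1.8628 / 5.7441 = 0.3243
c = S₁ / A₁^z = 43 / 170^0.3243 = 43 / 5.289 = 8.131

8.13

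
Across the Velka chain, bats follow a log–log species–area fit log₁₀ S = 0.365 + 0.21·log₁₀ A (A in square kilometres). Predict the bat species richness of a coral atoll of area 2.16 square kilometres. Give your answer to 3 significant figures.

2.72

S = 2.317 × 2.16^0.21
ln S = ln 2.317 + 0.21 × ln 2.16 = 0.8404 + 0.21 × 0.7701 = 1.0022
S = e^1.0022 ≈ 2.724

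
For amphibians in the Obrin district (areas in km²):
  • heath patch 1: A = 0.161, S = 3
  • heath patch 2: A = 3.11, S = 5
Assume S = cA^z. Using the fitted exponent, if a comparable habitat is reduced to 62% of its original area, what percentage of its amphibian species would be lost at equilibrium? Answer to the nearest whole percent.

8%

z = ln(5/3) / ln(3.11/0.161) = 0.5108 / 2.9610 = 0.1725
S_new/S_old = (A_new/A_old)^z = 0.62^0.1725 = exp(0.1725 × -0.4780) = 0.9208
Fraction lost = 1 − 0.9208 = 0.07916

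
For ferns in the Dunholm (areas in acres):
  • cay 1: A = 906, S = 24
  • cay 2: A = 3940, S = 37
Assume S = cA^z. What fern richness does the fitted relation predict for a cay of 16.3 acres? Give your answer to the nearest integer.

7

z = ln(37/24) / ln(3940/906) = 0.4329 / 1.4699 = 0.2945
c = 24 / 906^0.2945 = 24 / 7.427 = 3.231
S₃ = 3.231 × 16.3^0.2945 = 3.231 × 2.275 ≈ 7.351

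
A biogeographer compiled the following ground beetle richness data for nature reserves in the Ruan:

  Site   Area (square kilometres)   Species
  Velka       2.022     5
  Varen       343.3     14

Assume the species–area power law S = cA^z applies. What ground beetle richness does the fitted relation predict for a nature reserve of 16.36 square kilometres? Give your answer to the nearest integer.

8

z = ln(14/5) / ln(343.3/2.022) = 1.0296 / 5.1345 = 0.2005
c = 5 / 2.022^0.2005 = 5 / 1.152 = 4.342
S₃ = 4.342 × 16.36^0.2005 = 4.342 × 1.751 ≈ 7.604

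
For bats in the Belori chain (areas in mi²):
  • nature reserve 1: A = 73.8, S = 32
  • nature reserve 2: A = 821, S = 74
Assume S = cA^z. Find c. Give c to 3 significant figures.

z = ln(S₂/S₁) / ln(A₂/A₁) = ln(74/32) / ln(821/73.8) = 0.8383 / 2.4092 = 0.3480
c = S₁ / A₁^z = 32 / 73.8^0.3480 = 32 / 4.467 = 7.163

7.16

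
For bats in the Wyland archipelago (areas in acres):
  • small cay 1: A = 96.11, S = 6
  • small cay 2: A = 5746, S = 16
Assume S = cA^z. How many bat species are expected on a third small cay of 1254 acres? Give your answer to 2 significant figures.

11

z = ln(16/6) / ln(5746/96.11) = 0.9808 / 4.0908 = 0.2398
c = 6 / 96.11^0.2398 = 6 / 2.988 = 2.008
S₃ = 2.008 × 1254^0.2398 = 2.008 × 5.532 ≈ 11.11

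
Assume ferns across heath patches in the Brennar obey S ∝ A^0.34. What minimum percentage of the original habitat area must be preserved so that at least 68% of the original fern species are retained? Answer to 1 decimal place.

32.2%

Need (A_new/A_old)^0.34 = 0.68, so A_new/A_old = 0.68^(1/0.34) = 0.68^2.941
ln(A_new/A_old) = ln 0.68 / 0.34 = -0.3857 / 0.34 = -1.1343
A_new/A_old = e^-1.1343 ≈ 0.3216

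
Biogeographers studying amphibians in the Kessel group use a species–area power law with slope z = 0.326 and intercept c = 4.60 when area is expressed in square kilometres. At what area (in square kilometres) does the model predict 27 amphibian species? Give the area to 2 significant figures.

230 square kilometres

27 = 4.6 × A^0.326  ⇒  A^0.326 = 27/4.6 = 5.87
ln A = ln(5.87) / 0.326 = 1.7698 / 0.326 = 5.4288
A = e^5.4288 ≈ 227.9 square kilometres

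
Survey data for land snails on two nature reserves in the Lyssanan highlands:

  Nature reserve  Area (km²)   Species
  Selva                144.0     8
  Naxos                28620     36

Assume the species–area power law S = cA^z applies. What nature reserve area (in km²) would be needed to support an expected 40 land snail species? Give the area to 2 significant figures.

z = ln(36/8) / ln(28620/144) = 1.5041 / 5.2920 = 0.2842
c = 8 / 144^0.2842 = 8 / 4.106 = 1.948
A = (40/1.948)^(1/0.2842) ⇒ ln A = ln(20.53)/0.2842 = 10.6326
A = e^10.6326 ≈ 41463 km²

41000 km²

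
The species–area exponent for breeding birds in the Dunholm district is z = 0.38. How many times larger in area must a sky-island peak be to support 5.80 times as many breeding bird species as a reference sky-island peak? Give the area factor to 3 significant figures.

(A₂/A₁)^0.38 = 5.8, so A₂/A₁ = 5.8^(1/0.38) = 5.8^2.632
ln(A₂/A₁) = ln 5.8 / 0.38 = 1.7579 / 0.38 = 4.6259
A₂/A₁ = e^4.6259 ≈ 102.1

102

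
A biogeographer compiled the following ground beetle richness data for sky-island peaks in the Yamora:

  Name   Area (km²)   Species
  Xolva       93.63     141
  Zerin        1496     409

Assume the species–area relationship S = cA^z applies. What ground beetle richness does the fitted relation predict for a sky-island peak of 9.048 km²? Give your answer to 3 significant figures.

z = ln(409/141) / ln(1496/93.63) = 1.0650 / 2.7712 = 0.3843
c = 141 / 93.63^0.3843 = 141 / 5.723 = 24.64
S₃ = 24.64 × 9.048^0.3843 = 24.64 × 2.331 ≈ 57.44

57.4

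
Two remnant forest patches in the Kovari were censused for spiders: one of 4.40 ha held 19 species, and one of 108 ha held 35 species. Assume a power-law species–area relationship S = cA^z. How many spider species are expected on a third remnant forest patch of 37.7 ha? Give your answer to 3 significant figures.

28.6

z = ln(35/19) / ln(108/4.4) = 0.6109 / 3.2005 = 0.1909
c = 19 / 4.4^0.1909 = 19 / 1.327 = 14.32
S₃ = 14.32 × 37.7^0.1909 = 14.32 × 1.999 ≈ 28.63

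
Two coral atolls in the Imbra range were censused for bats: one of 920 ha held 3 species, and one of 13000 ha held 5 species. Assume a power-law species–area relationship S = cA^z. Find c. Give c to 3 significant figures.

z = ln(S₂/S₁) / ln(A₂/A₁) = ln(5/3) / ln(13000/920) = 0.5108 / 2.6483 = 0.1929
c = S₁ / A₁^z = 3 / 920^0.1929 = 3 / 3.73 = 0.8044

0.804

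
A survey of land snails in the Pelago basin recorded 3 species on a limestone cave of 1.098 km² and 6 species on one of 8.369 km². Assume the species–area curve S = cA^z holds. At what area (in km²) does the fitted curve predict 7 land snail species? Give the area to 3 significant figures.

13.1 km²

z = ln(6/3) / ln(8.369/1.098) = 0.6931 / 2.0310 = 0.3413
c = 3 / 1.098^0.3413 = 3 / 1.032 = 2.906
A = (7/2.906)^(1/0.3413) ⇒ ln A = ln(2.409)/0.3413 = 2.5762
A = e^2.5762 ≈ 13.15 km²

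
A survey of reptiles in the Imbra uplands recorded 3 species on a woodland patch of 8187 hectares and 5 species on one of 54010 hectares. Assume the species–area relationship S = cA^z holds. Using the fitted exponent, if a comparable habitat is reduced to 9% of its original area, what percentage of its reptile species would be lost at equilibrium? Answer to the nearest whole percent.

z = ln(5/3) / ln(54010/8187) = 0.5108 / 1.8866 = 0.2708
S_new/S_old = (A_new/A_old)^z = 0.09^0.2708 = exp(0.2708 × -2.4079) = 0.521
Fraction lost = 1 − 0.521 = 0.479

48%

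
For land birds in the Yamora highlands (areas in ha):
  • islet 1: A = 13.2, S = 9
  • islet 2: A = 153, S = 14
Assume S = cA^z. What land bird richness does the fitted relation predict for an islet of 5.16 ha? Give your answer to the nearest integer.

z = ln(14/9) / ln(153/13.2) = 0.4418 / 2.4502 = 0.1803
c = 9 / 13.2^0.1803 = 9 / 1.592 = 5.652
S₃ = 5.652 × 5.16^0.1803 = 5.652 × 1.344 ≈ 7.598

8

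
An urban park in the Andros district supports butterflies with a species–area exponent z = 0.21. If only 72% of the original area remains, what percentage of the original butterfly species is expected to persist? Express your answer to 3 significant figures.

93.3%

S_new/S_old = (A_new/A_old)^z = 0.72^0.21
= exp(0.21 × ln 0.72) = exp(0.21 × -0.3285) = exp(-0.0690) ≈ 0.9333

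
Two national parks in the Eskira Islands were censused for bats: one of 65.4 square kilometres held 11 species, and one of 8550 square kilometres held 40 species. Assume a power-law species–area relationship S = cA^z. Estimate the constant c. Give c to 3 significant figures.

z = ln(S₂/S₁) / ln(A₂/A₁) = ln(40/11) / ln(8550/65.4) = 1.2910 / 4.8732 = 0.2649
c = S₁ / A₁^z = 11 / 65.4^0.2649 = 11 / 3.027 = 3.634

3.63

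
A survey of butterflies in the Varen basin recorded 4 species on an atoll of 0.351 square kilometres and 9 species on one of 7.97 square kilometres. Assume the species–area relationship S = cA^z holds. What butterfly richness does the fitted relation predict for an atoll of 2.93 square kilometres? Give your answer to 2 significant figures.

6.9

z = ln(9/4) / ln(7.97/0.351) = 0.8109 / 3.1227 = 0.2597
c = 4 / 0.351^0.2597 = 4 / 0.7619 = 5.25
S₃ = 5.25 × 2.93^0.2597 = 5.25 × 1.322 ≈ 6.94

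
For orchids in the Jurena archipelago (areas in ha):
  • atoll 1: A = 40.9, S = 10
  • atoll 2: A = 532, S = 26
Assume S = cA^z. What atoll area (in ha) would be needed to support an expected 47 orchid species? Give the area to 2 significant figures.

2600 ha

z = ln(26/10) / ln(532/40.9) = 0.9555 / 2.5655 = 0.3724
c = 10 / 40.9^0.3724 = 10 / 3.984 = 2.51
A = (47/2.51)^(1/0.3724) ⇒ ln A = ln(18.72)/0.3724 = 7.8663
A = e^7.8663 ≈ 2608 ha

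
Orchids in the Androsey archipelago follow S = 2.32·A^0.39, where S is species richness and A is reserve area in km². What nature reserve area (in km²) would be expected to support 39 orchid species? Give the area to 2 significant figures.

39 = 2.32 × A^0.39  ⇒  A^0.39 = 39/2.32 = 16.81
ln A = ln(16.81) / 0.39 = 2.8220 / 0.39 = 7.2359
A = e^7.2359 ≈ 1388 km²

1400 km²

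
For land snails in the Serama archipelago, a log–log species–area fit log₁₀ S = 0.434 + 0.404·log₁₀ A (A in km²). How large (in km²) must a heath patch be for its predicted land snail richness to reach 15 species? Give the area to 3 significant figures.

68.7 km²

15 = 2.716 × A^0.404  ⇒  A^0.404 = 15/2.716 = 5.522
ln A = ln(5.522) / 0.404 = 1.7087 / 0.404 = 4.2295
A = e^4.2295 ≈ 68.68 km²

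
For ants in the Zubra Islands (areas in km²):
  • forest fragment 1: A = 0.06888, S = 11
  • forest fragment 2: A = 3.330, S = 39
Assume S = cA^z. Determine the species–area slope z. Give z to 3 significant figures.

0.326

Taking logs: ln S = ln c + z ln A, so z = (ln S₂ − ln S₁)/(ln A₂ − ln A₁).
z = ln(39/11) / ln(3.33/0.06888) = ln(3.545) / ln(48.34) = 1.2657 / 3.8784 = 0.3263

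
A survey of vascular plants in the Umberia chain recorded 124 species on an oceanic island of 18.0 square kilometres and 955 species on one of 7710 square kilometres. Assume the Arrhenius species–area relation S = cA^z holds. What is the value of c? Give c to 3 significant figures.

z = ln(S₂/S₁) / ln(A₂/A₁) = ln(955/124) / ln(7710/18) = 2.0414 / 6.0599 = 0.3369
c = S₁ / A₁^z = 124 / 18^0.3369 = 124 / 2.648 = 46.83

46.8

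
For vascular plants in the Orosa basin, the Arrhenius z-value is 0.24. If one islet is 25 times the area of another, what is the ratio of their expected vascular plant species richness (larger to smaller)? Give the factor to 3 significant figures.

2.17

S₂/S₁ = (A₂/A₁)^z = 25^0.24
ln(S₂/S₁) = 0.24 × ln 25 = 0.24 × 3.2189 = 0.7725
S₂/S₁ = e^0.7725 ≈ 2.165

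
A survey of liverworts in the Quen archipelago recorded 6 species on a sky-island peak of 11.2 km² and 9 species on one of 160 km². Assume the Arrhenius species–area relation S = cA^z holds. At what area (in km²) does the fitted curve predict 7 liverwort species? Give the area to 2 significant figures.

z = ln(9/6) / ln(160/11.2) = 0.4055 / 2.6593 = 0.1525
c = 6 / 11.2^0.1525 = 6 / 1.445 = 4.151
A = (7/4.151)^(1/0.1525) ⇒ ln A = ln(1.686)/0.1525 = 3.4269
A = e^3.4269 ≈ 30.78 km²

31 km²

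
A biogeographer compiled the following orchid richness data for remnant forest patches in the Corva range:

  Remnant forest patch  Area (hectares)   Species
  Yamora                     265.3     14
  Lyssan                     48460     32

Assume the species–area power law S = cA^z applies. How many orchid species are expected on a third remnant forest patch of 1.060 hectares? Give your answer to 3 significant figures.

z = ln(32/14) / ln(48460/265.3) = 0.8267 / 5.2076 = 0.1587
c = 14 / 265.3^0.1587 = 14 / 2.425 = 5.773
S₃ = 5.773 × 1.06^0.1587 = 5.773 × 1.009 ≈ 5.826

5.83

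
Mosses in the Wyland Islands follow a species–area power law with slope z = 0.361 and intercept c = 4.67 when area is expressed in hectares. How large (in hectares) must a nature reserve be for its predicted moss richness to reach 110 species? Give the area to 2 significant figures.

6300 hectares

110 = 4.67 × A^0.361  ⇒  A^0.361 = 110/4.67 = 23.55
ln A = ln(23.55) / 0.361 = 3.1593 / 0.361 = 8.7516
A = e^8.7516 ≈ 6321 hectares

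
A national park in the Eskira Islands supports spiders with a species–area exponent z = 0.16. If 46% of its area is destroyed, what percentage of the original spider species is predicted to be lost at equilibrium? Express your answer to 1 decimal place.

9.4%

S_new/S_old = (A_new/A_old)^z = 0.54^0.16
= exp(0.16 × ln 0.54) = exp(0.16 × -0.6162) = exp(-0.0986) ≈ 0.9061
Fraction lost = 1 − 0.9061 = 0.09389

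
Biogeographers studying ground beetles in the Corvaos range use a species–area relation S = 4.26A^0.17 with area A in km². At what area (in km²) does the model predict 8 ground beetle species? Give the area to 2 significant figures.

8 = 4.26 × A^0.17  ⇒  A^0.17 = 8/4.26 = 1.878
ln A = ln(1.878) / 0.17 = 0.6302 / 0.17 = 3.7069
A = e^3.7069 ≈ 40.73 km²

41 km²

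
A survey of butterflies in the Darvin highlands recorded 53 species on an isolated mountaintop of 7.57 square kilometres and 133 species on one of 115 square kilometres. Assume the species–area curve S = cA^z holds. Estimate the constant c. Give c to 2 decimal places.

z = ln(S₂/S₁) / ln(A₂/A₁) = ln(133/53) / ln(115/7.57) = 0.9201 / 2.7207 = 0.3382
c = S₁ / A₁^z = 53 / 7.57^0.3382 = 53 / 1.983 = 26.73

26.73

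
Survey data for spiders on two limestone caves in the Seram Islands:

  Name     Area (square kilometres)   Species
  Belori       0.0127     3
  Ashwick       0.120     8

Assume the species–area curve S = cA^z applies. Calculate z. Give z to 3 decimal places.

Taking logs: ln S = ln c + z ln A, so z = (ln S₂ − ln S₁)/(ln A₂ − ln A₁).
z = ln(8/3) / ln(0.12/0.0127) = ln(2.667) / ln(9.449) = 0.9808 / 2.2459 = 0.4367

0.437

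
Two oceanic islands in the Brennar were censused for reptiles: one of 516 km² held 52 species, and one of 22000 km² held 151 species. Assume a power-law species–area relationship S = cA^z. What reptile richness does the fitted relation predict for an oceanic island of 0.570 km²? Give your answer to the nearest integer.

z = ln(151/52) / ln(22000/516) = 1.0660 / 3.7527 = 0.2841
c = 52 / 516^0.2841 = 52 / 5.896 = 8.819
S₃ = 8.819 × 0.57^0.2841 = 8.819 × 0.8524 ≈ 7.517

8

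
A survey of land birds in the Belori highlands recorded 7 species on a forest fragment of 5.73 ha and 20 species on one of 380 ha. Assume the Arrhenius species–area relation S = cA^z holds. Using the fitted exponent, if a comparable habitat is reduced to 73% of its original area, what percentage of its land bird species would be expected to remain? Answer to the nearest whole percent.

z = ln(20/7) / ln(380/5.73) = 1.0498 / 4.1945 = 0.2503
S_new/S_old = (A_new/A_old)^z = 0.73^0.2503 = exp(0.2503 × -0.3147) = 0.9243

92%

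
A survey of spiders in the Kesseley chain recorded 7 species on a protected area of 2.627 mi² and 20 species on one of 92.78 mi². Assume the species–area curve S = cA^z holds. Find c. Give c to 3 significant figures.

z = ln(S₂/S₁) / ln(A₂/A₁) = ln(20/7) / ln(92.78/2.627) = 1.0498 / 3.5644 = 0.2945
c = S₁ / A₁^z = 7 / 2.627^0.2945 = 7 / 1.329 = 5.267

5.27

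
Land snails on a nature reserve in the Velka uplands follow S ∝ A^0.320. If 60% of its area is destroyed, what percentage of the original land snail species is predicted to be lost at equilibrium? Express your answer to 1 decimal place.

25.4%

S_new/S_old = (A_new/A_old)^z = 0.4^0.32
= exp(0.32 × ln 0.4) = exp(0.32 × -0.9163) = exp(-0.2932) ≈ 0.7459
Fraction lost = 1 − 0.7459 = 0.2541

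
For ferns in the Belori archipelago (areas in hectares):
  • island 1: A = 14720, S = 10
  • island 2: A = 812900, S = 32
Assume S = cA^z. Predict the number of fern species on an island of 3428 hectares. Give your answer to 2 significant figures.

z = ln(32/10) / ln(812900/14720) = 1.1632 / 4.0114 = 0.2900
c = 10 / 14720^0.2900 = 10 / 16.16 = 0.6187
S₃ = 0.6187 × 3428^0.2900 = 0.6187 × 10.59 ≈ 6.554

6.6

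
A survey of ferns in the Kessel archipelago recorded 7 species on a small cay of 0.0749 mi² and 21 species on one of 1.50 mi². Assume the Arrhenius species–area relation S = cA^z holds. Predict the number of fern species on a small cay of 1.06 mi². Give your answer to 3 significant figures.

z = ln(21/7) / ln(1.5/0.0749) = 1.0986 / 2.9971 = 0.3666
c = 7 / 0.0749^0.3666 = 7 / 0.3867 = 18.1
S₃ = 18.1 × 1.06^0.3666 = 18.1 × 1.022 ≈ 18.49

18.5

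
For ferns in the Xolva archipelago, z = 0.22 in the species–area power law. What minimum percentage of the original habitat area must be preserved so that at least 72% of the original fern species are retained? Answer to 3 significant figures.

22.5%

Need (A_new/A_old)^0.22 = 0.72, so A_new/A_old = 0.72^(1/0.22) = 0.72^4.545
ln(A_new/A_old) = ln 0.72 / 0.22 = -0.3285 / 0.22 = -1.4932
A_new/A_old = e^-1.4932 ≈ 0.2247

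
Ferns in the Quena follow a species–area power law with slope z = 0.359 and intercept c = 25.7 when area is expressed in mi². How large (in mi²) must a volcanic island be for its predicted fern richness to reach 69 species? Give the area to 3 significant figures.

15.7 mi²

69 = 25.7 × A^0.359  ⇒  A^0.359 = 69/25.7 = 2.685
ln A = ln(2.685) / 0.359 = 0.9876 / 0.359 = 2.7510
A = e^2.7510 ≈ 15.66 mi²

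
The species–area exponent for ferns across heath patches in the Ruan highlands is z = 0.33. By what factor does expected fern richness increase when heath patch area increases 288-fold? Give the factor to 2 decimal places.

6.48

S₂/S₁ = (A₂/A₁)^z = 288^0.33
ln(S₂/S₁) = 0.33 × ln 288 = 0.33 × 5.6630 = 1.8688
S₂/S₁ = e^1.8688 ≈ 6.48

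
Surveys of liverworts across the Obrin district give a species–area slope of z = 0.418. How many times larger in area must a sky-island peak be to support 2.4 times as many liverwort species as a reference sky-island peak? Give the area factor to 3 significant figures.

8.12

(A₂/A₁)^0.418 = 2.4, so A₂/A₁ = 2.4^(1/0.418) = 2.4^2.392
ln(A₂/A₁) = ln 2.4 / 0.418 = 0.8755 / 0.418 = 2.0944
A₂/A₁ = e^2.0944 ≈ 8.121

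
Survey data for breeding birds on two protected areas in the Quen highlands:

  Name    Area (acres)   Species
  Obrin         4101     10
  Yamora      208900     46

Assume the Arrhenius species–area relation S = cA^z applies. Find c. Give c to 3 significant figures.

z = ln(S₂/S₁) / ln(A₂/A₁) = ln(46/10) / ln(208900/4101) = 1.5261 / 3.9306 = 0.3882
c = S₁ / A₁^z = 10 / 4101^0.3882 = 10 / 25.28 = 0.3956

0.396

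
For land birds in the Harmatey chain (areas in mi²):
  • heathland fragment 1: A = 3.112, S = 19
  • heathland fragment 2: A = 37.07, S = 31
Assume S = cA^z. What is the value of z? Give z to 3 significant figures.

Taking logs: ln S = ln c + z ln A, so z = (ln S₂ − ln S₁)/(ln A₂ − ln A₁).
z = ln(31/19) / ln(37.07/3.112) = ln(1.632) / ln(11.91) = 0.4895 / 2.4775 = 0.1976

0.198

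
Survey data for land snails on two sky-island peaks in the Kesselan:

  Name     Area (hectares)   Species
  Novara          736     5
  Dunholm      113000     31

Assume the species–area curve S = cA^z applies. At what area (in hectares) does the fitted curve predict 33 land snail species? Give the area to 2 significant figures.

z = ln(31/5) / ln(113000/736) = 1.8245 / 5.0339 = 0.3625
c = 5 / 736^0.3625 = 5 / 10.94 = 0.4569
A = (33/0.4569)^(1/0.3625) ⇒ ln A = ln(72.22)/0.3625 = 11.8076
A = e^11.8076 ≈ 134274 hectares

130000 hectares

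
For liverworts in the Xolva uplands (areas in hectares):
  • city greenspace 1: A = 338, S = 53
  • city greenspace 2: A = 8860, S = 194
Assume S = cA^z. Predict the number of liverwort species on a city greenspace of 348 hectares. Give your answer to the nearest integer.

54

z = ln(194/53) / ln(8860/338) = 1.2976 / 3.2663 = 0.3973
c = 53 / 338^0.3973 = 53 / 10.11 = 5.244
S₃ = 5.244 × 348^0.3973 = 5.244 × 10.23 ≈ 53.62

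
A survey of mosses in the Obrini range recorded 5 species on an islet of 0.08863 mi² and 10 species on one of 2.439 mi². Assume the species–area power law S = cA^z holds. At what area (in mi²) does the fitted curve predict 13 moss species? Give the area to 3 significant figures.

8.55 mi²

z = ln(10/5) / ln(2.439/0.08863) = 0.6931 / 3.3149 = 0.2091
c = 5 / 0.08863^0.2091 = 5 / 0.6025 = 8.299
A = (13/8.299)^(1/0.2091) ⇒ ln A = ln(1.566)/0.2091 = 2.1463
A = e^2.1463 ≈ 8.553 mi²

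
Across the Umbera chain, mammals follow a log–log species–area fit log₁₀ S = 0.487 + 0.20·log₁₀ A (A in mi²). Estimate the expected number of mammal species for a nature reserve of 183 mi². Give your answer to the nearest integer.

9

S = 3.069 × 183^0.2
ln S = ln 3.069 + 0.2 × ln 183 = 1.1214 + 0.2 × 5.2095 = 2.1633
S = e^2.1633 ≈ 8.699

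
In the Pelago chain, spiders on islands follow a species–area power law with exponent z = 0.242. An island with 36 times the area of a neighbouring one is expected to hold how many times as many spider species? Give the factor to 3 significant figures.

2.38

S₂/S₁ = (A₂/A₁)^z = 36^0.242
ln(S₂/S₁) = 0.242 × ln 36 = 0.242 × 3.5835 = 0.8672
S₂/S₁ = e^0.8672 ≈ 2.38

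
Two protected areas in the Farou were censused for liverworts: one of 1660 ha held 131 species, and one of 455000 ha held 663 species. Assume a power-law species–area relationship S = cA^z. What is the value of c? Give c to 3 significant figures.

15.4

z = ln(S₂/S₁) / ln(A₂/A₁) = ln(663/131) / ln(455000/1660) = 1.6216 / 5.6135 = 0.2889
c = S₁ / A₁^z = 131 / 1660^0.2889 = 131 / 8.515 = 15.38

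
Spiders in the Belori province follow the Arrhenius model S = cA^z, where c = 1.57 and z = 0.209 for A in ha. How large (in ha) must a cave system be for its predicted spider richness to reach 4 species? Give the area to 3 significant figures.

4 = 1.57 × A^0.209  ⇒  A^0.209 = 4/1.57 = 2.548
ln A = ln(2.548) / 0.209 = 0.9352 / 0.209 = 4.4747
A = e^4.4747 ≈ 87.77 ha

87.8 ha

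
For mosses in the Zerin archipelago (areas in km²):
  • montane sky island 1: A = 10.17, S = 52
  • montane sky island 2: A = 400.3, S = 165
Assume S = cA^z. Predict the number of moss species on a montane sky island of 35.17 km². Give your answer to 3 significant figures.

z = ln(165/52) / ln(400.3/10.17) = 1.1547 / 3.6728 = 0.3144
c = 52 / 10.17^0.3144 = 52 / 2.073 = 25.08
S₃ = 25.08 × 35.17^0.3144 = 25.08 × 3.063 ≈ 76.81

76.8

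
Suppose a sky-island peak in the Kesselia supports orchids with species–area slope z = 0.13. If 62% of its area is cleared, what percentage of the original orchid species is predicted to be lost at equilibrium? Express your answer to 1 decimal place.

11.8%

S_new/S_old = (A_new/A_old)^z = 0.38^0.13
= exp(0.13 × ln 0.38) = exp(0.13 × -0.9676) = exp(-0.1258) ≈ 0.8818
Fraction lost = 1 − 0.8818 = 0.1182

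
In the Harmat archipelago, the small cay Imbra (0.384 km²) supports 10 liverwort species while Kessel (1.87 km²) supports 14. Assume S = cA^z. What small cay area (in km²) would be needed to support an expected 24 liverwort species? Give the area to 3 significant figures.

z = ln(14/10) / ln(1.87/0.384) = 0.3365 / 1.5831 = 0.2125
c = 10 / 0.384^0.2125 = 10 / 0.8159 = 12.26
A = (24/12.26)^(1/0.2125) ⇒ ln A = ln(1.958)/0.2125 = 3.1618
A = e^3.1618 ≈ 23.61 km²

23.6 km²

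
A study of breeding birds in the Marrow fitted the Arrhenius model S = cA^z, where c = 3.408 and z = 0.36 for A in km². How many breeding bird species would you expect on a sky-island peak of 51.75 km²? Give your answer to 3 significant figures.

14.1

S = 3.408 × 51.75^0.36
ln S = ln 3.408 + 0.36 × ln 51.75 = 1.2261 + 0.36 × 3.9464 = 2.6468
S = e^2.6468 ≈ 14.11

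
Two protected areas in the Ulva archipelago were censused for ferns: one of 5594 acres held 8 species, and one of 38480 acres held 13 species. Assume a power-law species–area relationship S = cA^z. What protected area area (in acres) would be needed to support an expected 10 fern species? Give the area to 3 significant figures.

13600 acres

z = ln(13/8) / ln(38480/5594) = 0.4855 / 1.9284 = 0.2518
c = 8 / 5594^0.2518 = 8 / 8.781 = 0.9111
A = (10/0.9111)^(1/0.2518) ⇒ ln A = ln(10.98)/0.2518 = 9.5158
A = e^9.5158 ≈ 13572 acres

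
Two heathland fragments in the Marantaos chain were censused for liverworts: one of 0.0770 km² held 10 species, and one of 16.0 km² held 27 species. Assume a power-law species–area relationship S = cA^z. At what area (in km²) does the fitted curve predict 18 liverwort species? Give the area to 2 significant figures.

z = ln(27/10) / ln(16/0.077) = 0.9933 / 5.3365 = 0.1861
c = 10 / 0.077^0.1861 = 10 / 0.6205 = 16.12
A = (18/16.12)^(1/0.1861) ⇒ ln A = ln(1.117)/0.1861 = 0.5941
A = e^0.5941 ≈ 1.811 km²

1.8 km²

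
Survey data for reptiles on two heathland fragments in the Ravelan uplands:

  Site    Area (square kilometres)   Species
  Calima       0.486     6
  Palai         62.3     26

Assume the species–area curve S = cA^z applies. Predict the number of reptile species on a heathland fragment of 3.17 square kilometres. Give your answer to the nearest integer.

z = ln(26/6) / ln(62.3/0.486) = 1.4663 / 4.8535 = 0.3021
c = 6 / 0.486^0.3021 = 6 / 0.8041 = 7.461
S₃ = 7.461 × 3.17^0.3021 = 7.461 × 1.417 ≈ 10.57

11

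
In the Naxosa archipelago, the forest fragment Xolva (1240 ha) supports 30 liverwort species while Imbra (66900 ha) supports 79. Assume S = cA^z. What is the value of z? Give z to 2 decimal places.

0.24

Taking logs: ln S = ln c + z ln A, so z = (ln S₂ − ln S₁)/(ln A₂ − ln A₁).
z = ln(79/30) / ln(66900/1240) = ln(2.633) / ln(53.95) = 0.9683 / 3.9881 = 0.2428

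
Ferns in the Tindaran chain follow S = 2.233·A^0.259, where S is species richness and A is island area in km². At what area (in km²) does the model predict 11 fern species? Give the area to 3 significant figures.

11 = 2.233 × A^0.259  ⇒  A^0.259 = 11/2.233 = 4.926
ln A = ln(4.926) / 0.259 = 1.5945 / 0.259 = 6.1566
A = e^6.1566 ≈ 471.8 km²

472 km²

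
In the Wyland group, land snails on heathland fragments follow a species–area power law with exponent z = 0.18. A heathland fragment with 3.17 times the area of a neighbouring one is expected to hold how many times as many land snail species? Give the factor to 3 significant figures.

1.23

S₂/S₁ = (A₂/A₁)^z = 3.17^0.18
ln(S₂/S₁) = 0.18 × ln 3.17 = 0.18 × 1.1537 = 0.2077
S₂/S₁ = e^0.2077 ≈ 1.231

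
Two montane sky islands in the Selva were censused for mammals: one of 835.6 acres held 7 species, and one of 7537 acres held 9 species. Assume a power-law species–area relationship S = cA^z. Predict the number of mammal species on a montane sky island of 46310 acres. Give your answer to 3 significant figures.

z = ln(9/7) / ln(7537/835.6) = 0.2513 / 2.1994 = 0.1143
c = 7 / 835.6^0.1143 = 7 / 2.157 = 3.245
S₃ = 3.245 × 46310^0.1143 = 3.245 × 3.413 ≈ 11.07

11.1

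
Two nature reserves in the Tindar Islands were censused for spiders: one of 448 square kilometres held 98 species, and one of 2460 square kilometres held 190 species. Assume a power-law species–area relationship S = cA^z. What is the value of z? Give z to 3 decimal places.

Taking logs: ln S = ln c + z ln A, so z = (ln S₂ − ln S₁)/(ln A₂ − ln A₁).
z = ln(190/98) / ln(2460/448) = ln(1.939) / ln(5.491) = 0.6621 / 1.7031 = 0.3887

0.389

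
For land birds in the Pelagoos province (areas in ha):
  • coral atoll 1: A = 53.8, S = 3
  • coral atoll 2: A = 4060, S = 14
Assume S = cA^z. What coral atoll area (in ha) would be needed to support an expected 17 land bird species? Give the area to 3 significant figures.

z = ln(14/3) / ln(4060/53.8) = 1.5404 / 4.3237 = 0.3563
c = 3 / 53.8^0.3563 = 3 / 4.137 = 0.7252
A = (17/0.7252)^(1/0.3563) ⇒ ln A = ln(23.44)/0.3563 = 8.8539
A = e^8.8539 ≈ 7002 ha

7000 ha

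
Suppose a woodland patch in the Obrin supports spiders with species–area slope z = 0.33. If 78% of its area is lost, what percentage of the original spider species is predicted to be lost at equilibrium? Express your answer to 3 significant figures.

S_new/S_old = (A_new/A_old)^z = 0.22^0.33
= exp(0.33 × ln 0.22) = exp(0.33 × -1.5141) = exp(-0.4997) ≈ 0.6067
Fraction lost = 1 − 0.6067 = 0.3933

39.3%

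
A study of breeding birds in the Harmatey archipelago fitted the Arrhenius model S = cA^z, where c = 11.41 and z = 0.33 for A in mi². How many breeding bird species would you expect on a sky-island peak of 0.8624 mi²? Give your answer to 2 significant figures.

11

S = 11.41 × 0.8624^0.33
ln S = ln 11.41 + 0.33 × ln 0.8624 = 2.4345 + 0.33 × -0.1480 = 2.3856
S = e^2.3856 ≈ 10.87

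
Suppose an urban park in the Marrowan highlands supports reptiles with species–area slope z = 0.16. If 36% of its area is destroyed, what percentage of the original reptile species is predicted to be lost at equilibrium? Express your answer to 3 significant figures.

S_new/S_old = (A_new/A_old)^z = 0.64^0.16
= exp(0.16 × ln 0.64) = exp(0.16 × -0.4463) = exp(-0.0714) ≈ 0.9311
Fraction lost = 1 − 0.9311 = 0.06892

6.89%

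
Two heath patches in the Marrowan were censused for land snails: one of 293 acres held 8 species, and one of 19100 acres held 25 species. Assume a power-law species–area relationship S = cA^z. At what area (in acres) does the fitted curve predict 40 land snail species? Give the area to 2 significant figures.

z = ln(25/8) / ln(19100/293) = 1.1394 / 4.1773 = 0.2728
c = 8 / 293^0.2728 = 8 / 4.709 = 1.699
A = (40/1.699)^(1/0.2728) ⇒ ln A = ln(23.54)/0.2728 = 11.5805
A = e^11.5805 ≈ 106993 acres

110000 acres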